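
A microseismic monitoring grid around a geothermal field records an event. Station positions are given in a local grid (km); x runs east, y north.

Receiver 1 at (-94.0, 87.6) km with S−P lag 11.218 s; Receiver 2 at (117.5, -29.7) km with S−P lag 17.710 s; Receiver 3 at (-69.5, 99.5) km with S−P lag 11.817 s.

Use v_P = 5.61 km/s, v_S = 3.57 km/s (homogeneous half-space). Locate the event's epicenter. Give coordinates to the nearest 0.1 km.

(-55.8, -15.7)

Distance from S−P lag: d = Δt · v_P v_S / (v_P − v_S) = Δt · (5.61·3.57)/(5.61−3.57) ≈ 9.8175·Δt.
So d_Receiver 1 = 110.13, d_Receiver 2 = 173.87, d_Receiver 3 = 116.01 km.
Circle about each station: (x + 94.0)² + (y − 87.6)² = 110.13²; (x − 117.5)² + (y + 29.7)² = 173.87²; (x + 69.5)² + (y − 99.5)² = 116.01².
Subtracting the Receiver 1 equation from the Receiver 2 and Receiver 3 equations removes the quadratic terms:
423.0 x − 234.6 y = -19923.58
49.0 x + 23.8 y = -3108.96
Solving the 2×2 system: x ≈ -55.8, y ≈ -15.7 km.
Check against Receiver 1 (with the unrounded x, y): √((x + 94.0)²+(y − 87.6)²) = 110.14 ≈ 110.13 km. ✓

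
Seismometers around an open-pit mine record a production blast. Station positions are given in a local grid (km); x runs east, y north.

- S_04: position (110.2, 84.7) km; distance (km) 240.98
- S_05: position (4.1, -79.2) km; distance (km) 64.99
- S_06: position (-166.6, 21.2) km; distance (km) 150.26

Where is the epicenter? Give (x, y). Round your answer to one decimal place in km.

Circle about each station: (x − 110.2)² + (y − 84.7)² = 240.98²; (x − 4.1)² + (y + 79.2)² = 64.99²; (x + 166.6)² + (y − 21.2)² = 150.26².
Subtracting pairs of circle equations eliminates x²+y² and gives linear equations (the radical axes):
-212.2 x − 327.8 y = 40818.98
-553.6 x − 127.0 y = 44380.16
Solving the 2×2 system: x ≈ -60.6, y ≈ -85.3 km.

-60.6 km east, -85.3 km north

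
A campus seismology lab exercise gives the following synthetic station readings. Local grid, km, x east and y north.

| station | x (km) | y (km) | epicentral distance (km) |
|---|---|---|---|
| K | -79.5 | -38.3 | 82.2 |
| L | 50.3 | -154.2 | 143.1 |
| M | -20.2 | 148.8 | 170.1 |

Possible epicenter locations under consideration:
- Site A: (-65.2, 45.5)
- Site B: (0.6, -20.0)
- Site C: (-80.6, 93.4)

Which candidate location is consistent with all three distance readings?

For each candidate, compare |candidate − station| to the reported distance:
Site A: residuals K 2.8, L 87.6, M 57.4 → max 87.6 km
Site B: residuals K 0.0, L 0.0, M 0.0 → max 0.0 km
Site C: residuals K 49.5, L 137.0, M 88.1 → max 137.0 km
Only Site B has all residuals ≈ 0.

Site B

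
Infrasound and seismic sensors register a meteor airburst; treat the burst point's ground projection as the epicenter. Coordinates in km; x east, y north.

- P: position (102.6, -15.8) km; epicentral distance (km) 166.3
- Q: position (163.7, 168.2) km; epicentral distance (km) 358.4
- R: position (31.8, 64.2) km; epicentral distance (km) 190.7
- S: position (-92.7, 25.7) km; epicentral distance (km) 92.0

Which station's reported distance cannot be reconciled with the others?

Solve using three stations at a time. Using Q, R, S (subtract circle equations pairwise → linear system) gives (x, y) ≈ (-108.5, -64.9).
Distances from that point to each station vs reported:
  P: calculated 216.8 vs reported 166.3 → residual 50.5 km
  Q: calculated 358.4 vs reported 358.4 → residual 0.0 km
  R: calculated 190.7 vs reported 190.7 → residual 0.0 km
  S: calculated 91.9 vs reported 92.0 → residual 0.1 km
Q, R, S are mutually consistent (residuals ≈ 0); P is off by 50.5 km.

P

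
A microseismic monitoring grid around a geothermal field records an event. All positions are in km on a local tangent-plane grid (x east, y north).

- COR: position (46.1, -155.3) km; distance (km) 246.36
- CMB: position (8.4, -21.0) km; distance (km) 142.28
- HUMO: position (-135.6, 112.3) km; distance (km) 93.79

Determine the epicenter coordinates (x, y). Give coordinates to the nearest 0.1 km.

(-128.2, 18.8)

Circle about each station: (x − 46.1)² + (y + 155.3)² = 246.36²; (x − 8.4)² + (y + 21.0)² = 142.28²; (x + 135.6)² + (y − 112.3)² = 93.79².
Subtracting the COR equation from the CMB and HUMO equations removes the quadratic terms:
-75.4 x + 268.6 y = 14717.91
-363.4 x + 535.2 y = 56652.04
Solving the 2×2 system: x ≈ -128.2, y ≈ 18.8 km.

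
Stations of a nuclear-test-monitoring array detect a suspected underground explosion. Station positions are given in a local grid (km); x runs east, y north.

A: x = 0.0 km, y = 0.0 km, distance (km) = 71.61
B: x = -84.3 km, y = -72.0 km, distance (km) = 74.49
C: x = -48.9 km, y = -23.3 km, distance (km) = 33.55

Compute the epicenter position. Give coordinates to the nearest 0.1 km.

-71.6 km east, 1.4 km north

Circle about each station: x² + y² = 71.61²; (x + 84.3)² + (y + 72.0)² = 74.49²; (x + 48.9)² + (y + 23.3)² = 33.55².
Subtracting the A equation from the B and C equations removes the quadratic terms:
-168.6 x − 144.0 y = 11869.72
-97.8 x − 46.6 y = 6936.49
Solving the 2×2 system: x ≈ -71.6, y ≈ 1.4 km.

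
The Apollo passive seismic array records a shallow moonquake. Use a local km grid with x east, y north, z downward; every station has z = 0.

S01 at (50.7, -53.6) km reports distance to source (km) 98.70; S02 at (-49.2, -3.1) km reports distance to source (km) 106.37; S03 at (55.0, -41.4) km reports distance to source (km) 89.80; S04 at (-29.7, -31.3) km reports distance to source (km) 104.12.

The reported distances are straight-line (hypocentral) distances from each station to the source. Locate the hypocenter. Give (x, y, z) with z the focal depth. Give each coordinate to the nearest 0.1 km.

Each station gives a sphere (x−x_i)² + (y−y_i)² + z² = d_i² (stations at z=0).
Subtracting the S01 sphere from S02 and S03: z² cancels, leaving linear equations in x and y:
-199.8 x + 101.0 y = -4586.09
8.6 x + 24.4 y = 973.16
Solving: x ≈ 36.595, y ≈ 26.985 km (keep extra digits for the depth step; rounded: 36.6, 27.0).
Then from the S01 sphere: z² = 98.70² − (x − 50.7)² − (y + 53.6)² with x = 36.595, y = 26.985, so z ≈ 55.216 ≈ 55.2 km.

x ≈ 36.6 km, y ≈ 27.0 km, depth ≈ 55.2 km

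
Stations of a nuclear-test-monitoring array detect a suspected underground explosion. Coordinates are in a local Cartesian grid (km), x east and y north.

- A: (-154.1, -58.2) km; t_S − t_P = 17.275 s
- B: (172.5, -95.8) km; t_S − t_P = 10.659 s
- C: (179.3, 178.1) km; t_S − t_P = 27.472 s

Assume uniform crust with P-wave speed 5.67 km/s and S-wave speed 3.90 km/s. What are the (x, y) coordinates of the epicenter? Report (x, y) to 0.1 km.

(46.3, -138.3)

Distance from S−P lag: d = Δt · v_P v_S / (v_P − v_S) = Δt · (5.67·3.90)/(5.67−3.90) ≈ 12.4932·Δt.
So d_A = 215.82, d_B = 133.17, d_C = 343.21 km.
Circle about each station: (x + 154.1)² + (y + 58.2)² = 215.82²; (x − 172.5)² + (y + 95.8)² = 133.17²; (x − 179.3)² + (y − 178.1)² = 343.21².
Subtracting the A equation from the B and C equations removes the quadratic terms:
653.2 x − 75.2 y = 40643.86
666.8 x + 472.6 y = -34480.78
Solving the 2×2 system: x ≈ 46.3, y ≈ -138.3 km.
Check against A (with the unrounded x, y): √((x + 154.1)²+(y + 58.2)²) = 215.81 ≈ 215.82 km. ✓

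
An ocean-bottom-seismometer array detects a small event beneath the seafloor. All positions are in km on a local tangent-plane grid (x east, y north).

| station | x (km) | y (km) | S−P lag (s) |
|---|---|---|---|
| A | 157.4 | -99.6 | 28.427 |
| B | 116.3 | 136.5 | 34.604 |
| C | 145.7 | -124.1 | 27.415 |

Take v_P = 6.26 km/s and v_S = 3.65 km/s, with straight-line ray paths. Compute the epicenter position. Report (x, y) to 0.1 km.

Distance from S−P lag: d = Δt · v_P v_S / (v_P − v_S) = Δt · (6.26·3.65)/(6.26−3.65) ≈ 8.7544·Δt.
So d_A = 248.86, d_B = 302.94, d_C = 240.00 km.
Circle about each station: (x − 157.4)² + (y + 99.6)² = 248.86²; (x − 116.3)² + (y − 136.5)² = 302.94²; (x − 145.7)² + (y + 124.1)² = 240.00².
Subtracting pairs of circle equations eliminates x²+y² and gives linear equations (the radical axes):
-82.2 x + 472.2 y = -32378.32
-23.4 x − 49.0 y = 6265.68
Solving the 2×2 system: x ≈ -91.0, y ≈ -84.4 km.

-91.0 km east, -84.4 km north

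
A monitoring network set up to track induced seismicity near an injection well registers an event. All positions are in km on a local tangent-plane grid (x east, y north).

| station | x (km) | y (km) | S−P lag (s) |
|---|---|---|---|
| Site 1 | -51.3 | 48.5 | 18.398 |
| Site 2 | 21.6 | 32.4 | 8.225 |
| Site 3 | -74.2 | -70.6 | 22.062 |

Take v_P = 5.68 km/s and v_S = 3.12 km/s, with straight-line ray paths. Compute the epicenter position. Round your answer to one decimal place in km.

Distance from S−P lag: d = Δt · v_P v_S / (v_P − v_S) = Δt · (5.68·3.12)/(5.68−3.12) ≈ 6.9225·Δt.
So d_Site 1 = 127.36, d_Site 2 = 56.94, d_Site 3 = 152.72 km.
Circle about each station: (x + 51.3)² + (y − 48.5)² = 127.36²; (x − 21.6)² + (y − 32.4)² = 56.94²; (x + 74.2)² + (y + 70.6)² = 152.72².
Subtracting pairs of circle equations eliminates x²+y² and gives linear equations (the radical axes):
145.8 x − 32.2 y = 9510.79
-45.8 x − 238.2 y = -1596.77
Solving the 2×2 system: x ≈ 64.0, y ≈ -5.6 km.

x ≈ 64.0 km, y ≈ -5.6 km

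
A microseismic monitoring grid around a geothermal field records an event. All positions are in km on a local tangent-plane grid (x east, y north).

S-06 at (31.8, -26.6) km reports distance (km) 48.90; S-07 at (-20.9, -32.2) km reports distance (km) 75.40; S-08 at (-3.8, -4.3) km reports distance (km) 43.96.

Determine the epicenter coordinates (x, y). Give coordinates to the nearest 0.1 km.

Circle about each station: (x − 31.8)² + (y + 26.6)² = 48.90²; (x + 20.9)² + (y + 32.2)² = 75.40²; (x + 3.8)² + (y + 4.3)² = 43.96².
Subtracting the S-06 equation from the S-07 and S-08 equations removes the quadratic terms:
-105.4 x − 11.2 y = -3539.10
-71.2 x + 44.6 y = -1227.14
Solving the 2×2 system: x ≈ 31.2, y ≈ 22.3 km.
Check against S-06 (with the unrounded x, y): √((x − 31.8)²+(y + 26.6)²) = 48.91 ≈ 48.90 km. ✓

x ≈ 31.2 km, y ≈ 22.3 km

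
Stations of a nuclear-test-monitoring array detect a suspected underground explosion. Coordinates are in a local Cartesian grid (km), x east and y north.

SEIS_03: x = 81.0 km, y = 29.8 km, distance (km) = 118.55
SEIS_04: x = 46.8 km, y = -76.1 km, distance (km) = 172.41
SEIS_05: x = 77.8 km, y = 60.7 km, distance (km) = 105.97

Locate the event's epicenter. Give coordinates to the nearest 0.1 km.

(-26.4, 80.0)

Circle about each station: (x − 81.0)² + (y − 29.8)² = 118.55²; (x − 46.8)² + (y + 76.1)² = 172.41²; (x − 77.8)² + (y − 60.7)² = 105.97².
Subtracting the SEIS_03 equation from the SEIS_04 and SEIS_05 equations removes the quadratic terms:
-68.4 x − 211.8 y = -15138.70
-6.4 x + 61.8 y = 5112.75
Solving the 2×2 system: x ≈ -26.4, y ≈ 80.0 km.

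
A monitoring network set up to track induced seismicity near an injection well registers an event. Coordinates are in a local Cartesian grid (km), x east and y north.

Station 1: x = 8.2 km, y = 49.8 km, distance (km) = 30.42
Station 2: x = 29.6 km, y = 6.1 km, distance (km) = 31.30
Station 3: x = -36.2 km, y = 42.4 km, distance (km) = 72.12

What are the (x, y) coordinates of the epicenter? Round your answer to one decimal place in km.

35.7 km east, 36.8 km north

Circle about each station: (x − 8.2)² + (y − 49.8)² = 30.42²; (x − 29.6)² + (y − 6.1)² = 31.30²; (x + 36.2)² + (y − 42.4)² = 72.12².
Subtracting the Station 1 equation from the Station 2 and Station 3 equations removes the quadratic terms:
42.8 x − 87.4 y = -1688.22
-88.8 x − 14.8 y = -3715.00
Solving the 2×2 system: x ≈ 35.7, y ≈ 36.8 km.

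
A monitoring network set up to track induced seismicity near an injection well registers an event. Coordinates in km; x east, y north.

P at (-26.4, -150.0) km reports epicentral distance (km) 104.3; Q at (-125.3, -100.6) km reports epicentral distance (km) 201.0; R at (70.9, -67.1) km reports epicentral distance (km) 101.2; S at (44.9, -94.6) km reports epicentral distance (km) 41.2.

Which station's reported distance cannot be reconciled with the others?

R

Solve using three stations at a time. Using P, Q, S (subtract circle equations pairwise → linear system) gives (x, y) ≈ (74.4, -123.3).
Distances from that point to each station vs reported:
  P: calculated 104.3 vs reported 104.3 → residual 0.0 km
  Q: calculated 201.0 vs reported 201.0 → residual 0.0 km
  R: calculated 56.3 vs reported 101.2 → residual 44.9 km
  S: calculated 41.2 vs reported 41.2 → residual 0.0 km
P, Q, S are mutually consistent (residuals ≈ 0); R is off by 44.9 km.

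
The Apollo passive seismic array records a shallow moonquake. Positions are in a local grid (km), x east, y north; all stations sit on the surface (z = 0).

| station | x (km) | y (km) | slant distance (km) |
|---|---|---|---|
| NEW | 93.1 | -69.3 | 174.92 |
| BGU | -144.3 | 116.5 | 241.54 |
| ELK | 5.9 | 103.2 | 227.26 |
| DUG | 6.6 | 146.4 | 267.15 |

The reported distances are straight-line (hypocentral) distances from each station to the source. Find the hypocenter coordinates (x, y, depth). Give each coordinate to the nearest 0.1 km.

x ≈ -65.7 km, y ≈ -102.3 km, depth ≈ 65.5 km

Each station gives a sphere (x−x_i)² + (y−y_i)² + z² = d_i² (stations at z=0).
Subtracting the NEW sphere from BGU and ELK: z² cancels, leaving linear equations in x and y:
-474.8 x + 371.6 y = -6819.93
-174.4 x + 345.0 y = -23835.15
Solving: x ≈ -65.700, y ≈ -102.299 km (keep extra digits for the depth step; rounded: -65.7, -102.3).
Then from the NEW sphere: z² = 174.92² − (x − 93.1)² − (y + 69.3)² with x = -65.700, y = -102.299, so z ≈ 65.503 ≈ 65.5 km.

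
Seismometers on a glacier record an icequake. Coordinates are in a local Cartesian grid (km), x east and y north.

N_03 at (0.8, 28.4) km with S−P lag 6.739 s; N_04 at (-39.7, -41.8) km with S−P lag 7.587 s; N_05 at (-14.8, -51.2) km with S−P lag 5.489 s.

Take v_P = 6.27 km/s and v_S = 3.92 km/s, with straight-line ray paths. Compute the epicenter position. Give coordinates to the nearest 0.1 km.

Distance from S−P lag: d = Δt · v_P v_S / (v_P − v_S) = Δt · (6.27·3.92)/(6.27−3.92) ≈ 10.4589·Δt.
So d_N_03 = 70.48, d_N_04 = 79.35, d_N_05 = 57.41 km.
Circle about each station: (x − 0.8)² + (y − 28.4)² = 70.48²; (x + 39.7)² + (y + 41.8)² = 79.35²; (x + 14.8)² + (y + 51.2)² = 57.41².
Subtracting pairs of circle equations eliminates x²+y² and gives linear equations (the radical axes):
-81.0 x − 140.4 y = 1187.14
-31.2 x − 159.2 y = 3704.80
Solving the 2×2 system: x ≈ 38.9, y ≈ -30.9 km.

(38.9, -30.9)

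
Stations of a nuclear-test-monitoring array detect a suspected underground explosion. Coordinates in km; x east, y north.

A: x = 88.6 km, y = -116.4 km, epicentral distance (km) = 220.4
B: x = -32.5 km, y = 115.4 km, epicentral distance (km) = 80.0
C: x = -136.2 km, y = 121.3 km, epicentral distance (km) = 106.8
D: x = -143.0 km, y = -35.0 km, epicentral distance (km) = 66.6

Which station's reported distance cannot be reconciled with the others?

Solve using three stations at a time. Using A, B, C (subtract circle equations pairwise → linear system) gives (x, y) ≈ (-64.6, 42.1).
Distances from that point to each station vs reported:
  A: calculated 220.4 vs reported 220.4 → residual 0.0 km
  B: calculated 80.0 vs reported 80.0 → residual 0.0 km
  C: calculated 106.8 vs reported 106.8 → residual 0.0 km
  D: calculated 110.0 vs reported 66.6 → residual 43.4 km
A, B, C are mutually consistent (residuals ≈ 0); D is off by 43.4 km.

D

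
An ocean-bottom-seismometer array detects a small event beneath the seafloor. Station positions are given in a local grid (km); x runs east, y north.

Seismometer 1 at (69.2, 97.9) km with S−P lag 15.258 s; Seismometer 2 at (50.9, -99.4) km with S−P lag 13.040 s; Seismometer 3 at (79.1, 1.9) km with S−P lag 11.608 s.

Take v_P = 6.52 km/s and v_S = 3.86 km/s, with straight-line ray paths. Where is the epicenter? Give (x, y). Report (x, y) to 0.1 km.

Distance from S−P lag: d = Δt · v_P v_S / (v_P − v_S) = Δt · (6.52·3.86)/(6.52−3.86) ≈ 9.4614·Δt.
So d_Seismometer 1 = 144.36, d_Seismometer 2 = 123.38, d_Seismometer 3 = 109.83 km.
Circle about each station: (x − 69.2)² + (y − 97.9)² = 144.36²; (x − 50.9)² + (y + 99.4)² = 123.38²; (x − 79.1)² + (y − 1.9)² = 109.83².
Subtracting pairs of circle equations eliminates x²+y² and gives linear equations (the radical axes):
-36.6 x − 394.6 y = 3715.31
19.8 x − 192.0 y = 664.55
Solving the 2×2 system: x ≈ -30.4, y ≈ -6.6 km.

-30.4 km east, -6.6 km north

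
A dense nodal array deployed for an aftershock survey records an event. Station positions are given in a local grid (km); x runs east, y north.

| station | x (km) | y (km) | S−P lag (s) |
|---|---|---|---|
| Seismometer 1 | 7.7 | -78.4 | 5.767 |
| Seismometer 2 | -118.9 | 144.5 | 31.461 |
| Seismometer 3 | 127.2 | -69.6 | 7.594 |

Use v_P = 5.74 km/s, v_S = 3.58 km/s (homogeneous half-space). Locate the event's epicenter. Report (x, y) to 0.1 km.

Distance from S−P lag: d = Δt · v_P v_S / (v_P − v_S) = Δt · (5.74·3.58)/(5.74−3.58) ≈ 9.5135·Δt.
So d_Seismometer 1 = 54.86, d_Seismometer 2 = 299.30, d_Seismometer 3 = 72.25 km.
Circle about each station: (x − 7.7)² + (y + 78.4)² = 54.86²; (x + 118.9)² + (y − 144.5)² = 299.30²; (x − 127.2)² + (y + 69.6)² = 72.25².
Subtracting pairs of circle equations eliminates x²+y² and gives linear equations (the radical axes):
-253.2 x + 445.8 y = -57759.26
239.0 x + 17.6 y = 12607.71
Solving the 2×2 system: x ≈ 59.8, y ≈ -95.6 km.
Check against Seismometer 1 (with the unrounded x, y): √((x − 7.7)²+(y + 78.4)²) = 54.86 ≈ 54.86 km. ✓

(59.8, -95.6)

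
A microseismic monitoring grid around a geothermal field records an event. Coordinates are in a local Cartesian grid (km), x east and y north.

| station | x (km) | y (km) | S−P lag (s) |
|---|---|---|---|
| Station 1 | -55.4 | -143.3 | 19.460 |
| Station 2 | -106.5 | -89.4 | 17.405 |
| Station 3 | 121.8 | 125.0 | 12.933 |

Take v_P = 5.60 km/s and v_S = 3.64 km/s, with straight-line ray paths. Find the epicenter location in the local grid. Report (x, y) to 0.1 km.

x ≈ 11.8 km, y ≈ 47.6 km

Distance from S−P lag: d = Δt · v_P v_S / (v_P − v_S) = Δt · (5.60·3.64)/(5.60−3.64) ≈ 10.4000·Δt.
So d_Station 1 = 202.38, d_Station 2 = 181.01, d_Station 3 = 134.50 km.
Circle about each station: (x + 55.4)² + (y + 143.3)² = 202.38²; (x + 106.5)² + (y + 89.4)² = 181.01²; (x − 121.8)² + (y − 125.0)² = 134.50².
Subtracting the Station 1 equation from the Station 2 and Station 3 equations removes the quadratic terms:
-102.2 x + 107.8 y = 3923.60
354.4 x + 536.6 y = 29723.60
Solving the 2×2 system: x ≈ 11.8, y ≈ 47.6 km.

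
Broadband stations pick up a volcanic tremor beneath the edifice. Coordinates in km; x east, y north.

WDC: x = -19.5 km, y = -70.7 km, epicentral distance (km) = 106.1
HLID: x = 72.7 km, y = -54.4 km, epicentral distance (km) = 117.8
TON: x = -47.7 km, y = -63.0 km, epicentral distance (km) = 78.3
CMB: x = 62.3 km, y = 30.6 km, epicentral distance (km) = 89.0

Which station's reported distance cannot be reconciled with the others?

WDC

Solve using three stations at a time. Using HLID, TON, CMB (subtract circle equations pairwise → linear system) gives (x, y) ≈ (-24.7, 11.9).
Distances from that point to each station vs reported:
  WDC: calculated 82.7 vs reported 106.1 → residual 23.4 km
  HLID: calculated 117.8 vs reported 117.8 → residual 0.0 km
  TON: calculated 78.3 vs reported 78.3 → residual 0.0 km
  CMB: calculated 89.0 vs reported 89.0 → residual 0.0 km
HLID, TON, CMB are mutually consistent (residuals ≈ 0); WDC is off by 23.4 km.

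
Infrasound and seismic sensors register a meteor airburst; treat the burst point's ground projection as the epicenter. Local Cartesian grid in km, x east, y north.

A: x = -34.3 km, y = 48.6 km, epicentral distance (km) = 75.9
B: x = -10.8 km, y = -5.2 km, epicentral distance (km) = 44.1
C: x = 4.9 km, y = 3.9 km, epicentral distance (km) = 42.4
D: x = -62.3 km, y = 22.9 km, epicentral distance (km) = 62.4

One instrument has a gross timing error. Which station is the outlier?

B

Solve using three stations at a time. Using A, C, D (subtract circle equations pairwise → linear system) gives (x, y) ≈ (-24.4, -26.6).
Distances from that point to each station vs reported:
  A: calculated 75.8 vs reported 75.9 → residual 0.1 km
  B: calculated 25.4 vs reported 44.1 → residual 18.7 km
  C: calculated 42.3 vs reported 42.4 → residual 0.1 km
  D: calculated 62.3 vs reported 62.4 → residual 0.1 km
A, C, D are mutually consistent (residuals ≈ 0); B is off by 18.7 km.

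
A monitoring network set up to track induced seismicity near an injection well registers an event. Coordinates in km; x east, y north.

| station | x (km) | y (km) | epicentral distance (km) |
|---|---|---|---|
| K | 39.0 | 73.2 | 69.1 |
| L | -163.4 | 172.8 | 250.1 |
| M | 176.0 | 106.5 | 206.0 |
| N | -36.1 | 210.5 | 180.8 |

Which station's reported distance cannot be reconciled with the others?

Solve using three stations at a time. Using K, M, N (subtract circle equations pairwise → linear system) gives (x, y) ≈ (-15.6, 30.9).
Distances from that point to each station vs reported:
  K: calculated 69.1 vs reported 69.1 → residual 0.0 km
  L: calculated 204.9 vs reported 250.1 → residual 45.2 km
  M: calculated 206.0 vs reported 206.0 → residual 0.0 km
  N: calculated 180.8 vs reported 180.8 → residual 0.0 km
K, M, N are mutually consistent (residuals ≈ 0); L is off by 45.2 km.

L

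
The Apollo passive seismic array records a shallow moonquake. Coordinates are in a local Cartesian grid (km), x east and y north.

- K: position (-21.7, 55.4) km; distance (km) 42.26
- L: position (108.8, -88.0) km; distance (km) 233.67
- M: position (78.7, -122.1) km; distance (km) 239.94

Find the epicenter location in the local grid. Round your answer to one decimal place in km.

Circle about each station: (x + 21.7)² + (y − 55.4)² = 42.26²; (x − 108.8)² + (y + 88.0)² = 233.67²; (x − 78.7)² + (y + 122.1)² = 239.94².
Subtracting pairs of circle equations eliminates x²+y² and gives linear equations (the radical axes):
261.0 x − 286.8 y = -36774.37
200.8 x − 355.0 y = -38223.25
Solving the 2×2 system: x ≈ -59.7, y ≈ 73.9 km.
Check against K (with the unrounded x, y): √((x + 21.7)²+(y − 55.4)²) = 42.25 ≈ 42.26 km. ✓

(-59.7, 73.9)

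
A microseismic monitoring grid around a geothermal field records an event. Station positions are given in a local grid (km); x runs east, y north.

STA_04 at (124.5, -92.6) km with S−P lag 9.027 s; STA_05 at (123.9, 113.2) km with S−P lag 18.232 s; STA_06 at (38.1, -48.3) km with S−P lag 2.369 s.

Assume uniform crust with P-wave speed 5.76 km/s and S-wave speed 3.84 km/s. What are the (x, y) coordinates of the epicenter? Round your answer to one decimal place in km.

(22.8, -70.9)

Distance from S−P lag: d = Δt · v_P v_S / (v_P − v_S) = Δt · (5.76·3.84)/(5.76−3.84) ≈ 11.5200·Δt.
So d_STA_04 = 103.99, d_STA_05 = 210.03, d_STA_06 = 27.29 km.
Circle about each station: (x − 124.5)² + (y + 92.6)² = 103.99²; (x − 123.9)² + (y − 113.2)² = 210.03²; (x − 38.1)² + (y + 48.3)² = 27.29².
Subtracting the STA_04 equation from the STA_05 and STA_06 equations removes the quadratic terms:
-1.2 x + 411.6 y = -29208.24
-172.8 x + 88.6 y = -10221.33
Solving the 2×2 system: x ≈ 22.8, y ≈ -70.9 km.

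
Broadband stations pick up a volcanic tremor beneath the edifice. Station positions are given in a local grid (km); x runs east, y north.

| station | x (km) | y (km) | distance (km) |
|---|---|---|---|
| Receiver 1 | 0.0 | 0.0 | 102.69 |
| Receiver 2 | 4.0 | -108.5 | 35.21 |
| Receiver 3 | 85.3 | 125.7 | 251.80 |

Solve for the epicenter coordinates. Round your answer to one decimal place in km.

Circle about each station: x² + y² = 102.69²; (x − 4.0)² + (y + 108.5)² = 35.21²; (x − 85.3)² + (y − 125.7)² = 251.80².
Subtracting the Receiver 1 equation from the Receiver 2 and Receiver 3 equations removes the quadratic terms:
8.0 x − 217.0 y = 21093.74
170.6 x + 251.4 y = -29781.42
Solving the 2×2 system: x ≈ -29.7, y ≈ -98.3 km.
Check against Receiver 1 (with the unrounded x, y): √(x²+y²) = 102.69 ≈ 102.69 km. ✓

(-29.7, -98.3)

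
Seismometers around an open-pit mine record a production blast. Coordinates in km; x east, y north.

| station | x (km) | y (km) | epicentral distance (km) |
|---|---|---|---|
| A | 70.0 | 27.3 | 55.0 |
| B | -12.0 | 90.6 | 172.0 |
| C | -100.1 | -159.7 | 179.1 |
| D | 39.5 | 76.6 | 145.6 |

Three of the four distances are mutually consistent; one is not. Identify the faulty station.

Solve using three stations at a time. Using B, C, D (subtract circle equations pairwise → linear system) gives (x, y) ≈ (53.9, -68.3).
Distances from that point to each station vs reported:
  A: calculated 96.9 vs reported 55.0 → residual 41.9 km
  B: calculated 172.0 vs reported 172.0 → residual 0.0 km
  C: calculated 179.1 vs reported 179.1 → residual 0.0 km
  D: calculated 145.6 vs reported 145.6 → residual 0.0 km
B, C, D are mutually consistent (residuals ≈ 0); A is off by 41.9 km.

A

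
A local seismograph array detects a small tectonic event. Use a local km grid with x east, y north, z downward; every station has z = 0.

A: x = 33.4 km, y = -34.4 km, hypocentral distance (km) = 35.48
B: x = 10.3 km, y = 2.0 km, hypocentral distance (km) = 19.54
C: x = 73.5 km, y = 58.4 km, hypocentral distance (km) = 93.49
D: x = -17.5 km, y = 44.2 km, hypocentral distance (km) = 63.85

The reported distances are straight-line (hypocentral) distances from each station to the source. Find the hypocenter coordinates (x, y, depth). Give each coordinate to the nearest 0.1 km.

Each station gives a sphere (x−x_i)² + (y−y_i)² + z² = d_i² (stations at z=0).
Subtracting the A sphere from B and C: z² cancels, leaving linear equations in x and y:
-46.2 x + 72.8 y = -1311.81
80.2 x + 185.6 y = -967.66
Solving: x ≈ 12.005, y ≈ -10.401 km (keep extra digits for the depth step; rounded: 12.0, -10.4).
Then from the A sphere: z² = 35.48² − (x − 33.4)² − (y + 34.4)² with x = 12.005, y = -10.401, so z ≈ 15.004 ≈ 15.0 km.
Check against D (with the unrounded solution): distance 63.85 ≈ 63.85 km. ✓

(12.0, -10.4, 15.0)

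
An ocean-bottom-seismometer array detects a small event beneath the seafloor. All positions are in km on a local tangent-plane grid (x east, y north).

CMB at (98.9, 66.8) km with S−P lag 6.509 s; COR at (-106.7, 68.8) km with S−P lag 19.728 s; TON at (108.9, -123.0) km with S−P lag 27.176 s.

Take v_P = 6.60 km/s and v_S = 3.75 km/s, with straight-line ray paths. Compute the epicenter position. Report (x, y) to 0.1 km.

x ≈ 60.1 km, y ≈ 107.9 km

Distance from S−P lag: d = Δt · v_P v_S / (v_P − v_S) = Δt · (6.60·3.75)/(6.60−3.75) ≈ 8.6842·Δt.
So d_CMB = 56.53, d_COR = 171.32, d_TON = 236.00 km.
Circle about each station: (x − 98.9)² + (y − 66.8)² = 56.53²; (x + 106.7)² + (y − 68.8)² = 171.32²; (x − 108.9)² + (y + 123.0)² = 236.00².
Subtracting pairs of circle equations eliminates x²+y² and gives linear equations (the radical axes):
-411.2 x + 4.0 y = -24280.02
20.0 x − 379.6 y = -39755.60
Solving the 2×2 system: x ≈ 60.1, y ≈ 107.9 km.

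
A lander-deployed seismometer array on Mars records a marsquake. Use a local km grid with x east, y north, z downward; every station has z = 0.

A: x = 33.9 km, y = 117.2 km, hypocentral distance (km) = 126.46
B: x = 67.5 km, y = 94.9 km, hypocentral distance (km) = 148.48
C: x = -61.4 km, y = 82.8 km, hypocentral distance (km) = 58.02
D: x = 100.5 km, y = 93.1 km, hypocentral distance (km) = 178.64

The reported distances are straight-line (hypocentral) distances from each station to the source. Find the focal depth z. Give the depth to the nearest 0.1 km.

Each station gives a sphere (x−x_i)² + (y−y_i)² + z² = d_i² (stations at z=0).
Subtracting the A sphere from B and C: z² cancels, leaving linear equations in x and y:
67.2 x − 44.6 y = -7376.97
-190.6 x − 68.8 y = 8366.56
Solving: x ≈ -67.104, y ≈ 64.295 km (keep extra digits for the depth step; rounded: -67.1, 64.3).
Then from the A sphere: z² = 126.46² − (x − 33.9)² − (y − 117.2)² with x = -67.104, y = 64.295, so z ≈ 54.694 ≈ 54.7 km.
Check against D (with the unrounded solution): distance 178.64 ≈ 178.64 km. ✓

54.7 km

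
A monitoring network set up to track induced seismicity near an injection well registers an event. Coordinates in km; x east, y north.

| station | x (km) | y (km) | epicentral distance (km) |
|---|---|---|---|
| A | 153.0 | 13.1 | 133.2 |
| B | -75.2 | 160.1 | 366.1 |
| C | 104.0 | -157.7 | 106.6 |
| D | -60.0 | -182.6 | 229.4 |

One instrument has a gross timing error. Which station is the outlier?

Solve using three stations at a time. Using A, B, D (subtract circle equations pairwise → linear system) gives (x, y) ≈ (160.7, -119.9).
Distances from that point to each station vs reported:
  A: calculated 133.2 vs reported 133.2 → residual 0.0 km
  B: calculated 366.1 vs reported 366.1 → residual 0.0 km
  C: calculated 68.1 vs reported 106.6 → residual 38.5 km
  D: calculated 229.4 vs reported 229.4 → residual 0.0 km
A, B, D are mutually consistent (residuals ≈ 0); C is off by 38.5 km.

C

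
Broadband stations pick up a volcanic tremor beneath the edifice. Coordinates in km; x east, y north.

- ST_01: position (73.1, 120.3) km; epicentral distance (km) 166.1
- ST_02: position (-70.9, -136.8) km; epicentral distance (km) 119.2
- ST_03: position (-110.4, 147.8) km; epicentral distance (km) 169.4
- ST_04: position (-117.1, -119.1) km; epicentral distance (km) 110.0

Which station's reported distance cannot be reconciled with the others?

ST_01

Solve using three stations at a time. Using ST_02, ST_03, ST_04 (subtract circle equations pairwise → linear system) gives (x, y) ≈ (-74.6, -17.7).
Distances from that point to each station vs reported:
  ST_01: calculated 202.1 vs reported 166.1 → residual 36.0 km
  ST_02: calculated 119.1 vs reported 119.2 → residual 0.1 km
  ST_03: calculated 169.4 vs reported 169.4 → residual 0.0 km
  ST_04: calculated 109.9 vs reported 110.0 → residual 0.1 km
ST_02, ST_03, ST_04 are mutually consistent (residuals ≈ 0); ST_01 is off by 36.0 km.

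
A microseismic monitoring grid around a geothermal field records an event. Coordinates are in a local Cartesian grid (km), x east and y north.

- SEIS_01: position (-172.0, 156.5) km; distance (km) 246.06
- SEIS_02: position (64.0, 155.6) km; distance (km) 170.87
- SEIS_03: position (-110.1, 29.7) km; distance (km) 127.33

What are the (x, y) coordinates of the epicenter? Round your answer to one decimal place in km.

Circle about each station: (x + 172.0)² + (y − 156.5)² = 246.06²; (x − 64.0)² + (y − 155.6)² = 170.87²; (x + 110.1)² + (y − 29.7)² = 127.33².
Subtracting pairs of circle equations eliminates x²+y² and gives linear equations (the radical axes):
472.0 x − 1.8 y = 5580.08
123.8 x − 253.6 y = 3260.44
Solving the 2×2 system: x ≈ 11.8, y ≈ -7.1 km.
Check against SEIS_01 (with the unrounded x, y): √((x + 172.0)²+(y − 156.5)²) = 246.06 ≈ 246.06 km. ✓

11.8 km east, -7.1 km north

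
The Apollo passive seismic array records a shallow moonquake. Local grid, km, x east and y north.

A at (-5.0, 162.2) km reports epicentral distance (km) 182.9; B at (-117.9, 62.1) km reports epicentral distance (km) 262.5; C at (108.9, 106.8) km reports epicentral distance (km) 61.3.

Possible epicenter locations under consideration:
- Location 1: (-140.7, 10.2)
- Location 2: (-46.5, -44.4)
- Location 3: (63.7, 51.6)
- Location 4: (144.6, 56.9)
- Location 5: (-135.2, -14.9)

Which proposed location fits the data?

For each candidate, compare |candidate − station| to the reported distance:
Location 1: residuals A 20.9, B 205.8, C 206.3 → max 206.3 km
Location 2: residuals A 27.8, B 134.3, C 155.5 → max 155.5 km
Location 3: residuals A 52.7, B 80.6, C 10.0 → max 80.6 km
Location 4: residuals A 0.0, B 0.1, C 0.1 → max 0.1 km
Location 5: residuals A 36.9, B 183.6, C 211.5 → max 211.5 km
Only Location 4 has all residuals ≈ 0.

Location 4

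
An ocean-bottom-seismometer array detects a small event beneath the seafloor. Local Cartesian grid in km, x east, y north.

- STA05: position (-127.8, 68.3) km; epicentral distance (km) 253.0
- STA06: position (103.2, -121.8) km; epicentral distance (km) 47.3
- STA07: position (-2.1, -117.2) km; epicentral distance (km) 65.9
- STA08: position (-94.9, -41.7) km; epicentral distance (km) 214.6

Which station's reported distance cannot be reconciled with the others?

Solve using three stations at a time. Using STA05, STA06, STA07 (subtract circle equations pairwise → linear system) gives (x, y) ≈ (61.4, -99.6).
Distances from that point to each station vs reported:
  STA05: calculated 253.0 vs reported 253.0 → residual 0.0 km
  STA06: calculated 47.3 vs reported 47.3 → residual 0.0 km
  STA07: calculated 65.9 vs reported 65.9 → residual 0.0 km
  STA08: calculated 166.7 vs reported 214.6 → residual 47.9 km
STA05, STA06, STA07 are mutually consistent (residuals ≈ 0); STA08 is off by 47.9 km.

STA08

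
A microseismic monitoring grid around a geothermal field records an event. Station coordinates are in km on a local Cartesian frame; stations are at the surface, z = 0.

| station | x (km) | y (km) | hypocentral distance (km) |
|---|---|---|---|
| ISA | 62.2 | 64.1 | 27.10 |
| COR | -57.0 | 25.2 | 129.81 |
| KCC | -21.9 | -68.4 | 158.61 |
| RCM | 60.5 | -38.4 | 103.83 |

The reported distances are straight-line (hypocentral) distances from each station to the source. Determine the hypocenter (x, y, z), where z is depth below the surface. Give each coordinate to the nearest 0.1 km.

Each station gives a sphere (x−x_i)² + (y−y_i)² + z² = d_i² (stations at z=0).
Subtracting the ISA sphere from COR and KCC: z² cancels, leaving linear equations in x and y:
-238.4 x − 77.8 y = -20209.84
-168.2 x − 265.0 y = -27242.20
Solving: x ≈ 64.607, y ≈ 61.794 km (keep extra digits for the depth step; rounded: 64.6, 61.8).
Then from the ISA sphere: z² = 27.10² − (x − 62.2)² − (y − 64.1)² with x = 64.607, y = 61.794, so z ≈ 26.894 ≈ 26.9 km.

x ≈ 64.6 km, y ≈ 61.8 km, depth ≈ 26.9 km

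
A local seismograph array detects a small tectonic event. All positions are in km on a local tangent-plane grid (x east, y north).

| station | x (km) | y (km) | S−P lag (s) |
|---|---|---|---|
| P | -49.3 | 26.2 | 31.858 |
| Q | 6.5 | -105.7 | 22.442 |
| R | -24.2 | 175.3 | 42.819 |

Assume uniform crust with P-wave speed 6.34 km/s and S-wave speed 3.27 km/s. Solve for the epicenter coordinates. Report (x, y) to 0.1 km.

Distance from S−P lag: d = Δt · v_P v_S / (v_P − v_S) = Δt · (6.34·3.27)/(6.34−3.27) ≈ 6.7530·Δt.
So d_P = 215.14, d_Q = 151.55, d_R = 289.16 km.
Circle about each station: (x + 49.3)² + (y − 26.2)² = 215.14²; (x − 6.5)² + (y + 105.7)² = 151.55²; (x + 24.2)² + (y − 175.3)² = 289.16².
Subtracting the P equation from the Q and R equations removes the quadratic terms:
111.6 x − 263.8 y = 31415.63
50.2 x + 298.2 y = -9129.49
Solving the 2×2 system: x ≈ 149.6, y ≈ -55.8 km.

(149.6, -55.8)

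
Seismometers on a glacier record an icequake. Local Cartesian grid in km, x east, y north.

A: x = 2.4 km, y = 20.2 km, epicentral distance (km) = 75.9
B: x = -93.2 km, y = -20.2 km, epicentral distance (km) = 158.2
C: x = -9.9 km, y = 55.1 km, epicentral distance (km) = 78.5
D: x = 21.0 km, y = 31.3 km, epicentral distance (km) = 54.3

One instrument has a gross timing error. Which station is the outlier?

B

Solve using three stations at a time. Using A, C, D (subtract circle equations pairwise → linear system) gives (x, y) ≈ (68.4, 57.3).
Distances from that point to each station vs reported:
  A: calculated 75.8 vs reported 75.9 → residual 0.1 km
  B: calculated 179.3 vs reported 158.2 → residual 21.1 km
  C: calculated 78.4 vs reported 78.5 → residual 0.1 km
  D: calculated 54.1 vs reported 54.3 → residual 0.2 km
A, C, D are mutually consistent (residuals ≈ 0); B is off by 21.1 km.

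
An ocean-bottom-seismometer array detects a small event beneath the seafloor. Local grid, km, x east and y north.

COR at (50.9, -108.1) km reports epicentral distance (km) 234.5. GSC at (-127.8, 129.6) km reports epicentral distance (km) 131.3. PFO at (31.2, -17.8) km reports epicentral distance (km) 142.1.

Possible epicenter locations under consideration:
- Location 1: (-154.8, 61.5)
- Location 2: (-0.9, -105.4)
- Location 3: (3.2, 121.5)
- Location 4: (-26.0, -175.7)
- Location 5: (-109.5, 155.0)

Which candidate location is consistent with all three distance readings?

Location 3

For each candidate, compare |candidate − station| to the reported distance:
Location 1: residuals COR 32.1, GSC 58.0, PFO 60.1 → max 60.1 km
Location 2: residuals COR 182.6, GSC 135.8, PFO 48.8 → max 182.6 km
Location 3: residuals COR 0.0, GSC 0.0, PFO 0.0 → max 0.0 km
Location 4: residuals COR 132.1, GSC 190.5, PFO 25.8 → max 190.5 km
Location 5: residuals COR 73.6, GSC 100.0, PFO 80.7 → max 100.0 km
Only Location 3 has all residuals ≈ 0.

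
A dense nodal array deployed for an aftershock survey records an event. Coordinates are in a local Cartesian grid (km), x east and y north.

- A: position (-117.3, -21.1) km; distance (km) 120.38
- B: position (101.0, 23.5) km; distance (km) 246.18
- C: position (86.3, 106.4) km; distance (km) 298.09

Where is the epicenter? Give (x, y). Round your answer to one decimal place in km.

Circle about each station: (x + 117.3)² + (y + 21.1)² = 120.38²; (x − 101.0)² + (y − 23.5)² = 246.18²; (x − 86.3)² + (y − 106.4)² = 298.09².
Subtracting pairs of circle equations eliminates x²+y² and gives linear equations (the radical axes):
436.6 x + 89.2 y = -49564.50
407.2 x + 255.0 y = -69802.15
Solving the 2×2 system: x ≈ -85.5, y ≈ -137.2 km.

-85.5 km east, -137.2 km north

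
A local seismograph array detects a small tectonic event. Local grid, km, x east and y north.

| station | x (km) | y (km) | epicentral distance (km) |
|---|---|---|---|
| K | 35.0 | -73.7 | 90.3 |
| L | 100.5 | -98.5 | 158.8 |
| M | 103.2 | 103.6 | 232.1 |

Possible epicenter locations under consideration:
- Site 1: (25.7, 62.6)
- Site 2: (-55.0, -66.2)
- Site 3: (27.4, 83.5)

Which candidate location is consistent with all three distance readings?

Site 2

For each candidate, compare |candidate − station| to the reported distance:
Site 1: residuals K 46.3, L 18.8, M 144.4 → max 144.4 km
Site 2: residuals K 0.0, L 0.0, M 0.0 → max 0.0 km
Site 3: residuals K 67.1, L 37.3, M 153.7 → max 153.7 km
Only Site 2 has all residuals ≈ 0.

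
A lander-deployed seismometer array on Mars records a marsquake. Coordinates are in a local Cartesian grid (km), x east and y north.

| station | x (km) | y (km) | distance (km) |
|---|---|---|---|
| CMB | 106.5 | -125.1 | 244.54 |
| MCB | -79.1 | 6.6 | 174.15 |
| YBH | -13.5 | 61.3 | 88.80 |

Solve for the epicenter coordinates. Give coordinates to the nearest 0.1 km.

Circle about each station: (x − 106.5)² + (y + 125.1)² = 244.54²; (x + 79.1)² + (y − 6.6)² = 174.15²; (x + 13.5)² + (y − 61.3)² = 88.80².
Subtracting the CMB equation from the MCB and YBH equations removes the quadratic terms:
-371.2 x + 263.4 y = 8779.70
-240.0 x + 372.8 y = 28862.05
Solving the 2×2 system: x ≈ 57.6, y ≈ 114.5 km.
Check against CMB (with the unrounded x, y): √((x − 106.5)²+(y + 125.1)²) = 244.54 ≈ 244.54 km. ✓

57.6 km east, 114.5 km north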